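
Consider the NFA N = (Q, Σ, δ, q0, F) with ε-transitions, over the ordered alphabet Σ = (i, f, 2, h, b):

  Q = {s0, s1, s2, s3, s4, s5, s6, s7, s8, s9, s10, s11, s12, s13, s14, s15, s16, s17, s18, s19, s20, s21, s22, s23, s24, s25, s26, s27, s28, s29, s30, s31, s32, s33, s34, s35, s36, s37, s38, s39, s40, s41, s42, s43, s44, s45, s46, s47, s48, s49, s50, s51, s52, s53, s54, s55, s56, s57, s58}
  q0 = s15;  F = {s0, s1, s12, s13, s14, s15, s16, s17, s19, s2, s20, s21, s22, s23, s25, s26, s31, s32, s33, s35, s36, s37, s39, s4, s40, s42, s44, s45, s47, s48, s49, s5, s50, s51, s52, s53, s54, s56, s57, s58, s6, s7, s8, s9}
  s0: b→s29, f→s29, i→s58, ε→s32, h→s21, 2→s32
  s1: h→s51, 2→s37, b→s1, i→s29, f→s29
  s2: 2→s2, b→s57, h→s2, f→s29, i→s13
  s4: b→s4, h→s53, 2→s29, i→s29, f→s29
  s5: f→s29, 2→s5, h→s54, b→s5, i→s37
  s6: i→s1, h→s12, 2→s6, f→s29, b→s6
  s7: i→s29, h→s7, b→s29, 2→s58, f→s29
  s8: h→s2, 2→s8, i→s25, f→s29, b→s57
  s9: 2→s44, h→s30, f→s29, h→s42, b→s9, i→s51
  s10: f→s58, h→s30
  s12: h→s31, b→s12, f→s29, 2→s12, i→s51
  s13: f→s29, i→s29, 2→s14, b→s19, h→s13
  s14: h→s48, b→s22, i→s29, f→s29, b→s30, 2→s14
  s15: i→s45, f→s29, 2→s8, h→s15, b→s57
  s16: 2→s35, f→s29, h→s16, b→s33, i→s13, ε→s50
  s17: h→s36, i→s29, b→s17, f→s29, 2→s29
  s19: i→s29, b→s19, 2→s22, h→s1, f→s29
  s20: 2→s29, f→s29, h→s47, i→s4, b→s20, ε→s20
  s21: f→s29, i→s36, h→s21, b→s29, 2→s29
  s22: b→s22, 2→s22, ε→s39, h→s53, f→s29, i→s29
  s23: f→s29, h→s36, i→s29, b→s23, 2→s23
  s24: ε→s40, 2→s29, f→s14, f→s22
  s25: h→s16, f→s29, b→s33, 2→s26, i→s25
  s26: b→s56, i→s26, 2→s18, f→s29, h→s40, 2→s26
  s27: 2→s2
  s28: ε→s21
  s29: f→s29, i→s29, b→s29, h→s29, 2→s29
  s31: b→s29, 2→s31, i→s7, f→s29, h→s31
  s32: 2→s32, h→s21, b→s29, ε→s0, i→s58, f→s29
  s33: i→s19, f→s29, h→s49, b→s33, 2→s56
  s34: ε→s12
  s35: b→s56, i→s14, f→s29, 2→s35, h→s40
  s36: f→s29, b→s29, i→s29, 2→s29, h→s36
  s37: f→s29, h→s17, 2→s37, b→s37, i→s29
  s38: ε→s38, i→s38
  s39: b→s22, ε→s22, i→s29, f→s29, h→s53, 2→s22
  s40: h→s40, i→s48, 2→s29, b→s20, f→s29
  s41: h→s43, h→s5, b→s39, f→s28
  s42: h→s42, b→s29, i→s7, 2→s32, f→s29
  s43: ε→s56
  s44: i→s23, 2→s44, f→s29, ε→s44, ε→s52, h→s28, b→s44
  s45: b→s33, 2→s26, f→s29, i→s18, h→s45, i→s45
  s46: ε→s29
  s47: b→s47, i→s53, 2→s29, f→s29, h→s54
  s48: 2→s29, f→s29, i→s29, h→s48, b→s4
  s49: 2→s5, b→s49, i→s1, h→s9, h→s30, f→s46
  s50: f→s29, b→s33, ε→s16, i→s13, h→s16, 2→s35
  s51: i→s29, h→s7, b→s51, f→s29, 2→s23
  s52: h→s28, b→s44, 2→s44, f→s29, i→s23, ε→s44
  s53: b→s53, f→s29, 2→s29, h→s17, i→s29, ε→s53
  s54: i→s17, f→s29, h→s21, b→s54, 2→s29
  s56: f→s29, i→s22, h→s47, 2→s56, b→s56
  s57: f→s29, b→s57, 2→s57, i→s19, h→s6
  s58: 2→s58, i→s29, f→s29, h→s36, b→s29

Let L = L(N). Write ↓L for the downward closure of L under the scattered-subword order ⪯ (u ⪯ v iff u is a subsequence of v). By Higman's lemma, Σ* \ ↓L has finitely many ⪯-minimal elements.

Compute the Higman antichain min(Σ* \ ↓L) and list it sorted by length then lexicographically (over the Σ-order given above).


|Q|=59, |F|=44, |δ|=258 (17 ε).
min D↑ (41 st, q0=0, F={2}): 0:i→1,f→2,2→3,h→0,b→4 1:i→1,f→2,2→5,h→1,b→6 2:i→2,f→2,2→2,h→2,b→2 3:i→7,f→2,2→3,h→8,b→4 4:i→9,f→2,2→4,h→10,b→4 5:i→5,f→2,2→5,h→11,b→12 6:i→9,f→2,2→12,h→13,b→6 7:i→7,f→2,2→5,h→14,b→6 8:i→15,f→2,2→8,h→8,b→4 9:i→2,f→2,2→16,h→17,b→9 10:i→17,f→2,2→10,h→18,b→10 11:i→19,f→2,2→2,h→11,b→20 12:i→16,f→2,2→12,h→21,b→12 13:i→17,f→2,2→22,h→23,b→13 14:i→15,f→2,2→24,h→14,b→6 15:i→2,f→2,2→25,h→15,b→9 16:i→2,f→2,2→16,h→26,b→16 17:i→2,f→2,2→27,h→28,b→17 18:i→28,f→2,2→18,h→29,b→18 19:i→2,f→2,2→2,h→19,b→30 20:i→30,f→2,2→2,h→21,b→20 21:i→26,f→2,2→2,h→31,b→21 22:i→27,f→2,2→22,h→31,b→22 23:i→28,f→2,2→32,h→33,b→23 24:i→25,f→2,2→24,h→11,b→12 25:i→2,f→2,2→25,h→19,b→16 26:i→2,f→2,2→2,h→34,b→26 27:i→2,f→2,2→27,h→34,b→27 28:i→2,f→2,2→35,h→36,b→28 29:i→36,f→2,2→29,h→29,b→2 30:i→2,f→2,2→2,h→26,b→30 31:i→34,f→2,2→2,h→37,b→31 32:i→35,f→2,2→32,h→37,b→32 33:i→36,f→2,2→38,h→33,b→2 34:i→2,f→2,2→2,h→39,b→34 35:i→2,f→2,2→35,h→39,b→35 36:i→2,f→2,2→40,h→36,b→2 37:i→39,f→2,2→2,h→37,b→2 38:i→40,f→2,2→38,h→37,b→2 39:i→2,f→2,2→2,h→39,b→2 40:i→2,f→2,2→40,h→39,b→2 (ε-aug+det+¬).
'f': |S_i|=[49, 2] end={s29,s46} ∉↓L; 1/1 del acc.
'bii': N↓-sim [49, 35, 14, 1] end={s29} ∉↓L; 3/3 del acc.
'i2h2': |S_i|=[49, 42, 28, 12, 1] end={s29} ∉↓L; 4/4 deletions ∈↓L.
'2hii': |S_i|=[49, 47, 43, 18, 1] end={s29} — reject; 4/4 del acc.
'bhhhb': N↓-sim [49, 35, 27, 19, 11, 1] end={s29} — reject; 5/5 deletions ∈↓L.
5 obstructions.

Antichain: [f, bii, i2h2, 2hii, bhhhb].


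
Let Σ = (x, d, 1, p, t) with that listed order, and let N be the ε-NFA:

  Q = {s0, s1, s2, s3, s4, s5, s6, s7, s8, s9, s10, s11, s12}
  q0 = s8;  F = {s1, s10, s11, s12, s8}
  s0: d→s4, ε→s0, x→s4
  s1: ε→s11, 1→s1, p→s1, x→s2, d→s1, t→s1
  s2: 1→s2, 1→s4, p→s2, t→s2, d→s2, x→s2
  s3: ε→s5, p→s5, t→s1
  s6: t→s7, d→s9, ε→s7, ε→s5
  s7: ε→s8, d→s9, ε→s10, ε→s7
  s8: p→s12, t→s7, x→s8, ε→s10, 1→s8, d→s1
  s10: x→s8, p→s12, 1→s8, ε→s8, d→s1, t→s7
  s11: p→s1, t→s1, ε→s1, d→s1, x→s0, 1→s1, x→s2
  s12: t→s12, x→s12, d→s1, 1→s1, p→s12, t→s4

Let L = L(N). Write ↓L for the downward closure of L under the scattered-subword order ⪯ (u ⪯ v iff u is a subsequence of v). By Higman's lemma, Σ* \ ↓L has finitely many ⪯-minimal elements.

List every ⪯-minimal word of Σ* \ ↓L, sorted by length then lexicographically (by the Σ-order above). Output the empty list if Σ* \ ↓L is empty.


min(Σ*\↓L) = [dx, p1x].

|Q|=13, |F|=5, |δ|=51 (11 ε).
min D↑ (4 st, q0=0, F={3}): 0:x→0,d→1,1→0,p→2,t→0 1:x→3,d→1,1→1,p→1,t→1 2:x→2,d→1,1→1,p→2,t→2 3:x→3,d→3,1→3,p→3,t→3 [Hopcroft].
'dx': run [10, 6, 3] end={s0,s2,s4} ∉↓L; 2/2 single-dels accept.
'p1x': |S_i|=[10, 6, 5, 3] end={s0,s2,s4} ∉↓L; 3/3 deletions ∈↓L.
2 words, ⪯-incomp.


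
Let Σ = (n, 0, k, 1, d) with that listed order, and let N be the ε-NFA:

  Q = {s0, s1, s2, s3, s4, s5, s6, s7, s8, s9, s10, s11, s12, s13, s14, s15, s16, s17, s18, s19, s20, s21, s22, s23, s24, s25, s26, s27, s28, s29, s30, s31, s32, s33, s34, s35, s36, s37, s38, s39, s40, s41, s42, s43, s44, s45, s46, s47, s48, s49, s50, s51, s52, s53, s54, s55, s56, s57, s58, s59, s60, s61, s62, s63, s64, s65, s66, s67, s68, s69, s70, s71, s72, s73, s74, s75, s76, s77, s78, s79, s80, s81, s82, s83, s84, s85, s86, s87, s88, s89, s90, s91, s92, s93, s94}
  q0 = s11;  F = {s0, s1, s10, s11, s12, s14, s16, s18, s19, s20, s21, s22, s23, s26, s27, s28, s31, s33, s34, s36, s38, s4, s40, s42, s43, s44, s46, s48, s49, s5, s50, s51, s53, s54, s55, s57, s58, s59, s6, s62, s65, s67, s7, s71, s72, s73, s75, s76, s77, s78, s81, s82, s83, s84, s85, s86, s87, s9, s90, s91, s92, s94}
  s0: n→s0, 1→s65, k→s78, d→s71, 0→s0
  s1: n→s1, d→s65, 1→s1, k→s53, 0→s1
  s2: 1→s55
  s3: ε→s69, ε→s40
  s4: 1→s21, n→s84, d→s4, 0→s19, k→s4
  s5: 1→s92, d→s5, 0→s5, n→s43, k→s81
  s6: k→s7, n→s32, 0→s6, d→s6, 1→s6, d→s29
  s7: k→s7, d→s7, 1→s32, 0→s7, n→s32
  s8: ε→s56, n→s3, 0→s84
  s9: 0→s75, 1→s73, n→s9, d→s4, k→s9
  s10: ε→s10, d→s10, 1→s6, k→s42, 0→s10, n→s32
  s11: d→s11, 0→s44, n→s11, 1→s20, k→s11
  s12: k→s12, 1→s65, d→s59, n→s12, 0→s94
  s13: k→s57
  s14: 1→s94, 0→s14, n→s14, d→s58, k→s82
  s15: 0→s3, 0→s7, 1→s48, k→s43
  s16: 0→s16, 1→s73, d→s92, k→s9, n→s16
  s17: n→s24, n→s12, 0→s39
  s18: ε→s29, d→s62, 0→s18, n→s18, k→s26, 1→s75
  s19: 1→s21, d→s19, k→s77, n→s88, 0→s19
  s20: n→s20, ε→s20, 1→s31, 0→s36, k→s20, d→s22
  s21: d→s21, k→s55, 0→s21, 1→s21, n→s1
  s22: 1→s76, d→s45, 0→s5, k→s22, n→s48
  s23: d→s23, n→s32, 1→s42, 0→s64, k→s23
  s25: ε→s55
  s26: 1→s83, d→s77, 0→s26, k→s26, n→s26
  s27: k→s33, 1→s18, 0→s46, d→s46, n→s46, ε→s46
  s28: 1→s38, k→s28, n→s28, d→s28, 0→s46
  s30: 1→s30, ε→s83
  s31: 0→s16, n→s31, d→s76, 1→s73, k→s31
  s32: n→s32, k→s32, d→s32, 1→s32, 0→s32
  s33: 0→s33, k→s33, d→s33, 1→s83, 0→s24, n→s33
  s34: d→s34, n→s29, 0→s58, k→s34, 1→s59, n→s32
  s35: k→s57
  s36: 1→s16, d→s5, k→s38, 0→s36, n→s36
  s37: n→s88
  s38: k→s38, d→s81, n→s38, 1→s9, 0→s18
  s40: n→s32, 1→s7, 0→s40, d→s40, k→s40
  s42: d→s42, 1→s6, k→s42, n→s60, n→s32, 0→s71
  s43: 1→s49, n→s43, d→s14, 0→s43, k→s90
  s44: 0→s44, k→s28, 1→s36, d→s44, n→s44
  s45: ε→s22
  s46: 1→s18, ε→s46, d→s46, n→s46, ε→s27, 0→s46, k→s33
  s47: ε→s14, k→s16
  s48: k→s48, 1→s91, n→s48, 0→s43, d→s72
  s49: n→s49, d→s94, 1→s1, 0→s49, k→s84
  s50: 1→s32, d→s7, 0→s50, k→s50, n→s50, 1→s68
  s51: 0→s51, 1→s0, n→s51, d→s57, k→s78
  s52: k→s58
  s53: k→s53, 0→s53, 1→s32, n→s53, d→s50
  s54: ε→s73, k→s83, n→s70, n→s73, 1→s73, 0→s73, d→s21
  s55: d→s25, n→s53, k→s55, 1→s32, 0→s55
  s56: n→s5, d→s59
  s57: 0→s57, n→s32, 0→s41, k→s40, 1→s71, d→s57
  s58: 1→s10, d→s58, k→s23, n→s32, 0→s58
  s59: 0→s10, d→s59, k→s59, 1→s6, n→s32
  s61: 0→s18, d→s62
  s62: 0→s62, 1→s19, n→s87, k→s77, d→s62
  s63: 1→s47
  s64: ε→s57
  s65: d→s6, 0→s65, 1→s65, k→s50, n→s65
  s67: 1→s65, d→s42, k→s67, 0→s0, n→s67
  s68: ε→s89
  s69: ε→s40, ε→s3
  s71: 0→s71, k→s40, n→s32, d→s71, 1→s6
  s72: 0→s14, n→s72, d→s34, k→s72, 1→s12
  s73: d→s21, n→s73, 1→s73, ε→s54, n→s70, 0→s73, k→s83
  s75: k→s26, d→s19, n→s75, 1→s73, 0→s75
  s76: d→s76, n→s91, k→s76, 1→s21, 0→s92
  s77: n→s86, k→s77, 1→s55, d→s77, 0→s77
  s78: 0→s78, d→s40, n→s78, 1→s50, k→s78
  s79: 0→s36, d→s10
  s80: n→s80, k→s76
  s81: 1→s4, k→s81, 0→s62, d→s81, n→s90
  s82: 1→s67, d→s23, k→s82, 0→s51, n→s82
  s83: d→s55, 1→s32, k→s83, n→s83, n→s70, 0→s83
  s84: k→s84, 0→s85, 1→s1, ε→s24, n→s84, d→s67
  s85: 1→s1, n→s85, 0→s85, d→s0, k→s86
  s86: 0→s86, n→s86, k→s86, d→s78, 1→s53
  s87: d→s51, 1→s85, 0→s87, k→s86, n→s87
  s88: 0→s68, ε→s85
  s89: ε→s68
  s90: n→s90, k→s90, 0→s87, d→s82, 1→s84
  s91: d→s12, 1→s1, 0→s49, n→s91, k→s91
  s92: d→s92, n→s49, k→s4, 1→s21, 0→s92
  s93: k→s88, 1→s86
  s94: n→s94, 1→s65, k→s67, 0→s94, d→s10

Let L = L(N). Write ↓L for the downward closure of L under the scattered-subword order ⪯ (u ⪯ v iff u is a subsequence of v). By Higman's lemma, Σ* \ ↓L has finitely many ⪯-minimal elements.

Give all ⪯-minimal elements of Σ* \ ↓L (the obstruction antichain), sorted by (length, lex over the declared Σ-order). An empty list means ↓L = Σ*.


A = [111k1, 0k0k11, 1dnddn].

|Q|=95, |F|=62, |δ|=374 (22 ε).
min D↑ (61 st, q0=0, F={31}): 0:n→0,0→1,k→0,1→2,d→0 1:n→1,0→1,k→3,1→4,d→1 2:n→2,0→4,k→2,1→5,d→6 3:n→3,0→7,k→3,1→8,d→3 4:n→4,0→4,k→8,1→9,d→10 5:n→5,0→9,k→5,1→11,d→12 6:n→13,0→10,k→6,1→12,d→6 7:n→7,0→7,k→14,1→15,d→7 8:n→8,0→15,k→8,1→16,d→17 9:n→9,0→9,k→16,1→11,d→18 10:n→19,0→10,k→17,1→18,d→10 11:n→11,0→11,k→20,1→11,d→21 12:n→22,0→18,k→12,1→21,d→12 13:n→13,0→19,k→13,1→22,d→23 14:n→14,0→14,k→14,1→20,d→14 15:n→15,0→15,k→24,1→25,d→26 16:n→16,0→25,k→16,1→11,d→27 17:n→28,0→26,k→17,1→27,d→17 18:n→29,0→18,k→27,1→21,d→18 19:n→19,0→19,k→28,1→29,d→30 20:n→20,0→20,k→20,1→31,d→32 21:n→33,0→21,k→32,1→21,d→21 22:n→22,0→29,k→22,1→33,d→34 23:n→23,0→30,k→23,1→34,d→35 24:n→24,0→24,k→24,1→20,d→36 25:n→25,0→25,k→24,1→11,d→37 26:n→38,0→26,k→36,1→37,d→26 27:n→39,0→37,k→27,1→21,d→27 28:n→28,0→38,k→28,1→39,d→40 29:n→29,0→29,k→39,1→33,d→41 30:n→30,0→30,k→40,1→41,d→42 31:n→31,0→31,k→31,1→31,d→31 32:n→43,0→32,k→32,1→31,d→32 33:n→33,0→33,k→43,1→33,d→44 34:n→34,0→41,k→34,1→44,d→45 35:n→31,0→42,k→35,1→45,d→35 36:n→46,0→36,k→36,1→32,d→36 37:n→47,0→37,k→36,1→21,d→37 38:n→38,0→38,k→46,1→47,d→48 39:n→39,0→47,k→39,1→33,d→49 40:n→40,0→48,k→40,1→49,d→50 41:n→41,0→41,k→49,1→44,d→51 42:n→31,0→42,k→50,1→51,d→42 43:n→43,0→43,k→43,1→31,d→52 44:n→44,0→44,k→52,1→44,d→53 45:n→31,0→51,k→45,1→53,d→45 46:n→46,0→46,k→46,1→43,d→54 47:n→47,0→47,k→46,1→33,d→55 48:n→48,0→48,k→54,1→55,d→56 49:n→49,0→55,k→49,1→44,d→57 50:n→31,0→56,k→50,1→57,d→50 51:n→31,0→51,k→57,1→53,d→51 52:n→52,0→52,k→52,1→31,d→58 53:n→31,0→53,k→58,1→53,d→53 54:n→54,0→54,k→54,1→52,d→59 55:n→55,0→55,k→54,1→44,d→60 56:n→31,0→56,k→59,1→60,d→56 57:n→31,0→60,k→57,1→53,d→57 58:n→31,0→58,k→58,1→31,d→58 59:n→31,0→59,k→59,1→58,d→59 60:n→31,0→60,k→59,1→53,d→60 [Hopcroft].
'111k1': |S_i|=[74, 68, 45, 17, 10, 3] end={s32,s68,s89} ∉↓L; 5/5 deletions ∈↓L.
'0k0k11': |S_i|=[74, 62, 51, 39, 17, 10, 3] end={s32,s68,s89} ∉↓L; 6/6 deletions ∈↓L.
'1dnddn': run [74, 68, 55, 42, 29, 16, 3] end={s29,s32,s60} — reject; 6/6 deletions ∈↓L.
3 words, ⪯-incomp.


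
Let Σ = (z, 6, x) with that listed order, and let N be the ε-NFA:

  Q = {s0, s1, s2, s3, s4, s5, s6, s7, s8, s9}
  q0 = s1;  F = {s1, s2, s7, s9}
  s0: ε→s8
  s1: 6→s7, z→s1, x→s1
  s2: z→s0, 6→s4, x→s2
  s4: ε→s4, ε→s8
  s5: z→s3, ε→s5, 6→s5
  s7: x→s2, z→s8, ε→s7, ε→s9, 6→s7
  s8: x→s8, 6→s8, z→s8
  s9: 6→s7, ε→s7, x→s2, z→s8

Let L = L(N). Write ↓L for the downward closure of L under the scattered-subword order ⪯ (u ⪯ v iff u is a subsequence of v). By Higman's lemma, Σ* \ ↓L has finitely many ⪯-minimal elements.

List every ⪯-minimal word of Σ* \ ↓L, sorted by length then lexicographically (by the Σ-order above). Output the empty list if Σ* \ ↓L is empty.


min(Σ*\↓L) = [6z, 6x6].

|Q|=10, |F|=4, |δ|=24 (7 ε).
min D↑ (4 st, q0=0, F={2}): 0:z→0,6→1,x→0 1:z→2,6→1,x→3 2:z→2,6→2,x→2 3:z→2,6→2,x→3 (ε-aug+det+¬).
'6z': N↓-sim [7, 6, 2] end={s0,s8} ∉↓L; 2/2 deletions ∈↓L.
'6x6': run [7, 6, 4, 2] end={s4,s8} — reject; 3/3 single-dels accept.
2 words, ⪯-incomp.


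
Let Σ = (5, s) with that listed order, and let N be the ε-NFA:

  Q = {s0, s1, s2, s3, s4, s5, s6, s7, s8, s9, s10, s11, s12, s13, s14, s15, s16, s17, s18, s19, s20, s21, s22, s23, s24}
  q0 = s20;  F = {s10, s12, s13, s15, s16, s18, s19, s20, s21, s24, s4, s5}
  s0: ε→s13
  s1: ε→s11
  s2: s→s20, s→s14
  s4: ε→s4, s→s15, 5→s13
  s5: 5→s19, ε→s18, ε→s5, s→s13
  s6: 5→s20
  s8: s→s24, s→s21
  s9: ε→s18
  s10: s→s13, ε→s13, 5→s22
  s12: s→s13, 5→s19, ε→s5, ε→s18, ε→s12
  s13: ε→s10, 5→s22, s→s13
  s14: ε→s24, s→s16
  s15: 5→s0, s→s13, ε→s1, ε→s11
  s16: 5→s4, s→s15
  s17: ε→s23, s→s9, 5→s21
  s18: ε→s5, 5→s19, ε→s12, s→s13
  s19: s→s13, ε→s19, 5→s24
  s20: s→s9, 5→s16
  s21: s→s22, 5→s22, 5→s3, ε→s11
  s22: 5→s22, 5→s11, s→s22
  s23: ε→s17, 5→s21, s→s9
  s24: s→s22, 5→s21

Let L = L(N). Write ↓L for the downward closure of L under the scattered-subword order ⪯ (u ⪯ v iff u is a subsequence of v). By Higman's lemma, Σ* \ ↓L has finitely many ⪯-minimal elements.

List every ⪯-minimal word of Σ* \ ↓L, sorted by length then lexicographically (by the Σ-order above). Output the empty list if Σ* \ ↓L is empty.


Antichain: [ss5, 5555, 5s55, s55s].

|Q|=25, |F|=12, |δ|=58 (20 ε).
min D↑ (10 st, q0=0, F={8}): 0:5→1,s→2 1:5→3,s→4 2:5→5,s→6 3:5→6,s→4 4:5→6,s→6 5:5→7,s→6 6:5→8,s→6 7:5→9,s→8 8:5→8,s→8 9:5→8,s→8 (ε-aug+det+¬).
'ss5': |S_i|=[18, 15, 4, 2] end={s11,s22} rej; 3/3 del acc.
'5555': |S_i|=[18, 13, 11, 7, 3] end={s11,s22,s3} ∉↓L; 4/4 del acc.
'5s55': N↓-sim [18, 13, 7, 5, 2] end={s11,s22} ∉↓L; 4/4 deletions ∈↓L.
's55s': run [18, 15, 9, 5, 2] end={s11,s22} — reject; 4/4 deletions ∈↓L.
4 obstructions.


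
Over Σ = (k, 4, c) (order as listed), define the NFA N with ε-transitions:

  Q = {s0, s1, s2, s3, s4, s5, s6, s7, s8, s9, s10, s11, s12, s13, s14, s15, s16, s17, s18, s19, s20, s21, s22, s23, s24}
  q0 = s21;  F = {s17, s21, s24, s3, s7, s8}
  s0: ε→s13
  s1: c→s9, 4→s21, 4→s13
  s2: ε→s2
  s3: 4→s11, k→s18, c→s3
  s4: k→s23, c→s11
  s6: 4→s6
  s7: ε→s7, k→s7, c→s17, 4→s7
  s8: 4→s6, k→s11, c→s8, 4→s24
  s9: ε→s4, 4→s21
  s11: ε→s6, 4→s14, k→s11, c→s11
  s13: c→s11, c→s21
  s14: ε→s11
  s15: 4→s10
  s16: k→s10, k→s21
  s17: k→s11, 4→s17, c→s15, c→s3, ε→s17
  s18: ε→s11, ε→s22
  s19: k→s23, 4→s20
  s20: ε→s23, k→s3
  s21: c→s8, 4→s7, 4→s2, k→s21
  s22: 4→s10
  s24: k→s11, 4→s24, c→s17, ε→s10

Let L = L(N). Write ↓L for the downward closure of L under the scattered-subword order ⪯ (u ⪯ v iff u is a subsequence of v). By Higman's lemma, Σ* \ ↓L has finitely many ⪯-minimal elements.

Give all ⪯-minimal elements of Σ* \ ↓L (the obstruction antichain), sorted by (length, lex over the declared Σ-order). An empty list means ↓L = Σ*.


min(Σ*\↓L) = [ck, 4cc4].

|Q|=25, |F|=6, |δ|=51 (11 ε).
min D↑ (7 st, q0=0, F={4}): 0:k→0,4→1,c→2 1:k→1,4→1,c→3 2:k→4,4→5,c→2 3:k→4,4→3,c→6 4:k→4,4→4,c→4 5:k→4,4→5,c→3 6:k→4,4→4,c→6.
'ck': run [14, 11, 6] end={s10,s11,s14,s18,s22,s6} rej; 2/2 deletions ∈↓L.
'4cc4': |S_i|=[14, 12, 9, 8, 4] end={s10,s11,s14,s6} — reject; 4/4 del acc.
2 obstructions.


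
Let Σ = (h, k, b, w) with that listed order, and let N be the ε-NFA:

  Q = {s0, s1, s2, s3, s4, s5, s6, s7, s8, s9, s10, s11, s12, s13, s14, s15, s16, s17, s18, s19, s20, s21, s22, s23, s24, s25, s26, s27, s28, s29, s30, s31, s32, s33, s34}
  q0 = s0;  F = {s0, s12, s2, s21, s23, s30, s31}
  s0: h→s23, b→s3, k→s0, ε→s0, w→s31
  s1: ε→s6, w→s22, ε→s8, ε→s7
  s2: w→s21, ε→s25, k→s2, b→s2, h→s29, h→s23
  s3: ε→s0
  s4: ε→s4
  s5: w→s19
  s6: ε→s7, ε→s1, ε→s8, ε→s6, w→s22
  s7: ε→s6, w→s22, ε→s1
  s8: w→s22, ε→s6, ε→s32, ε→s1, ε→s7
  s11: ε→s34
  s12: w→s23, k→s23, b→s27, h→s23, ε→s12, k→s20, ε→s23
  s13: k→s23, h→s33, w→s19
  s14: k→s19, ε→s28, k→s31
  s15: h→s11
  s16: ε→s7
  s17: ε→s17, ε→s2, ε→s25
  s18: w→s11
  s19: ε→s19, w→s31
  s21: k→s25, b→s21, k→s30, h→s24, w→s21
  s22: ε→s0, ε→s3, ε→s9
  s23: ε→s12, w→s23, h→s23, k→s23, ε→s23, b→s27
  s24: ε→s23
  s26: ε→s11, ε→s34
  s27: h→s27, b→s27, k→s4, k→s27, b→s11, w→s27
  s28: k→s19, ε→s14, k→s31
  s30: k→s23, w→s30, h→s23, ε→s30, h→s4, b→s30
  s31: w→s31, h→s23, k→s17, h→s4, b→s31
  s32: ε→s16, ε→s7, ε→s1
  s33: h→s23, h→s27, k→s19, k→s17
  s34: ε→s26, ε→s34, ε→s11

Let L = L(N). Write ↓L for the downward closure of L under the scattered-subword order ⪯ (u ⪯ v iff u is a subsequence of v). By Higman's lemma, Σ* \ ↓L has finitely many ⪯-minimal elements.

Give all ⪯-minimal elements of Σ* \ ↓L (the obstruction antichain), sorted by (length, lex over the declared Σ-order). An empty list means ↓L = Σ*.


min(Σ*\↓L) = [hb, wkwkkb].

|Q|=35, |F|=7, |δ|=100 (42 ε).
min D↑ (7 st, q0=0, F={3}): 0:h→1,k→0,b→0,w→2 1:h→1,k→1,b→3,w→1 2:h→1,k→4,b→2,w→2 3:h→3,k→3,b→3,w→3 4:h→1,k→4,b→4,w→5 5:h→1,k→6,b→5,w→5 6:h→1,k→1,b→6,w→6 (ε-aug+det+¬).
'hb': N↓-sim [18, 10, 5] end={s11,s26,s27,s34,s4} rej; 2/2 single-dels accept.
'wkwkkb': |S_i|=[18, 16, 15, 12, 10, 8, 5] end={s11,s26,s27,s34,s4} — reject; 6/6 del acc.
2 words, ⪯-incomp.


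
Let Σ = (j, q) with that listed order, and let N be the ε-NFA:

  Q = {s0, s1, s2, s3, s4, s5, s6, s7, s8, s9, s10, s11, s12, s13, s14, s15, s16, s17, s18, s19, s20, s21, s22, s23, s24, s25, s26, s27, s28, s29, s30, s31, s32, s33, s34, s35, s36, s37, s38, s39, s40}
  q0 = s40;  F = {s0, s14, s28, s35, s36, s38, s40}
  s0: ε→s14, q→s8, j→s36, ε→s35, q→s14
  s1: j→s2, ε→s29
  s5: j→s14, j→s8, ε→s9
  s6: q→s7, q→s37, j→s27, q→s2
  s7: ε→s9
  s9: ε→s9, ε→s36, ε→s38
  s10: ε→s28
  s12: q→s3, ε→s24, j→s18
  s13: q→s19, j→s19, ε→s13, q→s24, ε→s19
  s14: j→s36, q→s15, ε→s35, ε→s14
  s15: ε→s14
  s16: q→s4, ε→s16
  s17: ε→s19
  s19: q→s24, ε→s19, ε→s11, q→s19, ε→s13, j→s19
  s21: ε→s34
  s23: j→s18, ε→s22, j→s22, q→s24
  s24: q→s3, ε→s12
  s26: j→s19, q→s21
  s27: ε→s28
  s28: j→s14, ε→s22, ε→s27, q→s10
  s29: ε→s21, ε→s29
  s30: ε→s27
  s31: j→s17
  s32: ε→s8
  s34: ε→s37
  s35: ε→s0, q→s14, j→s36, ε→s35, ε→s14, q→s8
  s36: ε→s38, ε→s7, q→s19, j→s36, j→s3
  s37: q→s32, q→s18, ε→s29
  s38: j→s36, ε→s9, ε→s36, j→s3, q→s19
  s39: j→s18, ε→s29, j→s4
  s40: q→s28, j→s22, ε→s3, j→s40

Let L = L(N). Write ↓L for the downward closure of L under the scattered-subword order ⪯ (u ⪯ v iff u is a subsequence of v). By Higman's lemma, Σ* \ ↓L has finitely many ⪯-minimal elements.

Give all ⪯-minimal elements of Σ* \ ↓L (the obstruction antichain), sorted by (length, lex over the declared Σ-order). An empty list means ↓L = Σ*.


|Q|=41, |F|=7, |δ|=87 (41 ε).
min D↑ (5 st, q0=0, F={4}): 0:j→0,q→1 1:j→2,q→1 2:j→3,q→2 3:j→3,q→4 4:j→4,q→4 (ε-aug+det+¬).
'qjjq': |S_i|=[21, 20, 16, 11, 7] end={s11,s12,s13,s18,s19,s24,s3} — reject; 4/4 del acc.
1 obstructions.

min(Σ*\↓L) = [qjjq].


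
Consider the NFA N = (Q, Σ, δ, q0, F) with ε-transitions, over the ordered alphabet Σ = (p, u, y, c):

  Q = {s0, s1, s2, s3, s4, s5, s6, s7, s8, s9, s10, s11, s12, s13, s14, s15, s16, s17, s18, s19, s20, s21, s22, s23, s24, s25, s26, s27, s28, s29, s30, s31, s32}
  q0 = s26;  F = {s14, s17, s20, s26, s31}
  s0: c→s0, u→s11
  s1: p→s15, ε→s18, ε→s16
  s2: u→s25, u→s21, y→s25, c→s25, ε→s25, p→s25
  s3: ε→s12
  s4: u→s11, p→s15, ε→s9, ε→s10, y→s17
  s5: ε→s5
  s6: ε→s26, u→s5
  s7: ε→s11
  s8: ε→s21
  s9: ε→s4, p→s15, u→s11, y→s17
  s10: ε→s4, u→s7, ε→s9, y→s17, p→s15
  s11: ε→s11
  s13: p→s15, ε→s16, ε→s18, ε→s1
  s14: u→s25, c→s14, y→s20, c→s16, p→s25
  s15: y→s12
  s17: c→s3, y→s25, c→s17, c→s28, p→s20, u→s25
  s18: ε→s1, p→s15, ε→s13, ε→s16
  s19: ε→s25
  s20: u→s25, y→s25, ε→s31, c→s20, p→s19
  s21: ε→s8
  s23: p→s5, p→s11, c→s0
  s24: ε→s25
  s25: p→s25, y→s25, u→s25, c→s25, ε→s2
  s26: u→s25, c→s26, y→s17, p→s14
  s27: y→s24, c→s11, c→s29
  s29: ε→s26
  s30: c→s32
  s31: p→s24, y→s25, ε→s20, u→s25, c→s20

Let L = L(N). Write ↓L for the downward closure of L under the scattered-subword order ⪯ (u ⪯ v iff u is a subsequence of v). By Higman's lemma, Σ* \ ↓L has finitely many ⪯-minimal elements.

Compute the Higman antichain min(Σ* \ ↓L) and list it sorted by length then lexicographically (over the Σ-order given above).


Antichain: [u, pp, yy].

|Q|=33, |F|=5, |δ|=82 (27 ε).
min D↑ (5 st, q0=0, F={2}): 0:p→1,u→2,y→3,c→0 1:p→2,u→2,y→4,c→1 2:p→2,u→2,y→2,c→2 3:p→4,u→2,y→2,c→3 4:p→2,u→2,y→2,c→4 [Hopcroft].
'u': |S_i|=[15, 4] end={s2,s21,s25,s8} rej; 1/1 del acc.
'pp': N↓-sim [15, 10, 6] end={s19,s2,s21,s24,s25,s8} ∉↓L; 2/2 single-dels accept.
'yy': N↓-sim [15, 12, 4] end={s2,s21,s25,s8} rej; 2/2 deletions ∈↓L.
3 obstructions.


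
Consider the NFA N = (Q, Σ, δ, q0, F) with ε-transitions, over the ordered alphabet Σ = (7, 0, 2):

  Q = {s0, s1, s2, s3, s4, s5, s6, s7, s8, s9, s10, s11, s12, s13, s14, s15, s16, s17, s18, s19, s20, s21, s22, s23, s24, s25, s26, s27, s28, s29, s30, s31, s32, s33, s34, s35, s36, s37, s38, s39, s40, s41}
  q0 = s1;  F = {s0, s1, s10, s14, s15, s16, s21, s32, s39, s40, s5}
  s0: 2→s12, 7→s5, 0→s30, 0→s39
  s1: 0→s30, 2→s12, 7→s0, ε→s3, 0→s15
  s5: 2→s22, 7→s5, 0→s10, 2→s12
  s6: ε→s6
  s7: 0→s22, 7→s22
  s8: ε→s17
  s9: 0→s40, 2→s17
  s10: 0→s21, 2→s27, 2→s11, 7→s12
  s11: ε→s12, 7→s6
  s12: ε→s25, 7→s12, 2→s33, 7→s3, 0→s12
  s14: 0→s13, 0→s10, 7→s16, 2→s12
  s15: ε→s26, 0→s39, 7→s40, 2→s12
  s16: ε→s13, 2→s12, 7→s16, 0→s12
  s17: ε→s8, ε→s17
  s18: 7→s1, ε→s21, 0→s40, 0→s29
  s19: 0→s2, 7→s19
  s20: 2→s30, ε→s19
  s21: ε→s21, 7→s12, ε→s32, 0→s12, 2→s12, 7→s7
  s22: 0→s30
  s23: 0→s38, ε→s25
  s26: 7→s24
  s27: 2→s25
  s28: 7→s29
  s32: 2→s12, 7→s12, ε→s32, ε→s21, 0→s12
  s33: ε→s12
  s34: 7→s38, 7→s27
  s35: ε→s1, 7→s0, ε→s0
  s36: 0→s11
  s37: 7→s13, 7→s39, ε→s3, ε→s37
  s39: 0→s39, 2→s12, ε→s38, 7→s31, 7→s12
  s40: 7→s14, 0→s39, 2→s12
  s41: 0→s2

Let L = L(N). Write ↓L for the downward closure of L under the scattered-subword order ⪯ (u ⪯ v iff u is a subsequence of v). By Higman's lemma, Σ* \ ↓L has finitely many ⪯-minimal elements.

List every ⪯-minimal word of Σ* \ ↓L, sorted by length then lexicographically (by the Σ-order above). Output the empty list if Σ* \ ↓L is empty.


|Q|=42, |F|=11, |δ|=89 (22 ε).
min D↑ (11 st, q0=0, F={3}): 0:7→1,0→2,2→3 1:7→4,0→5,2→3 2:7→6,0→5,2→3 3:7→3,0→3,2→3 4:7→4,0→7,2→3 5:7→3,0→5,2→3 6:7→8,0→5,2→3 7:7→3,0→9,2→3 8:7→10,0→7,2→3 9:7→3,0→3,2→3 10:7→10,0→3,2→3.
'2': run [26, 9] end={s11,s12,s22,s25,s27,s3,s30,s33,s6} rej; 1/1 deletions ∈↓L.
'707': N↓-sim [26, 23, 17, 9] end={s12,s22,s25,s3,s30,s31,s33,s6,s7} — reject; 3/3 single-dels accept.
'007': run [26, 23, 17, 9] end={s12,s22,s25,s3,s30,s31,s33,s6,s7} rej; 3/3 single-dels accept.
'77000': |S_i|=[26, 23, 18, 14, 9, 6] end={s12,s22,s25,s3,s30,s33} — reject; 5/5 deletions ∈↓L.
'07770': run [26, 23, 21, 17, 10, 6] end={s12,s22,s25,s3,s30,s33} ∉↓L; 5/5 del acc.
5 words, ⪯-incomp.

Antichain: [2, 707, 007, 77000, 07770].


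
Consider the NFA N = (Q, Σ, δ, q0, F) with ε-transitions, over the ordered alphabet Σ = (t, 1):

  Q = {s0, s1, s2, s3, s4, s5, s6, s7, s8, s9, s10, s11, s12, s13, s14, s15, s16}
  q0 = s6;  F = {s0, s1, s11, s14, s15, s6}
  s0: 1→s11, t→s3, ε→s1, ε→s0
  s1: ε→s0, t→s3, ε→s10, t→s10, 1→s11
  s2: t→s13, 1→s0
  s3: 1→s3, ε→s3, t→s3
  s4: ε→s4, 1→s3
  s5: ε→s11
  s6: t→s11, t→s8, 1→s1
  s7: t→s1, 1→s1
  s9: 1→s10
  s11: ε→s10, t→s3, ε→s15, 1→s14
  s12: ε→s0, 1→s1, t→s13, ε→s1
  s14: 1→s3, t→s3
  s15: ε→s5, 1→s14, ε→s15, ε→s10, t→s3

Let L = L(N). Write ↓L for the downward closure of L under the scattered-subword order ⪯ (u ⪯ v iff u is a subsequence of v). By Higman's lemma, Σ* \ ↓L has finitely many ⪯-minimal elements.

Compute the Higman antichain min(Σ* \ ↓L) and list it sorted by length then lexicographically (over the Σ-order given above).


|Q|=17, |F|=6, |δ|=38 (14 ε).
min D↑ (5 st, q0=0, F={3}): 0:t→1,1→2 1:t→3,1→4 2:t→3,1→1 3:t→3,1→3 4:t→3,1→3.
'tt': run [10, 7, 1] end={s3} rej; 2/2 del acc.
'1t': |S_i|=[10, 8, 2] end={s10,s3} — reject; 2/2 single-dels accept.
't11': run [10, 7, 2, 1] end={s3} rej; 3/3 del acc.
'1111': run [10, 8, 6, 2, 1] end={s3} — reject; 4/4 del acc.
4 minimals (antichain).

min(Σ*\↓L) = [tt, 1t, t11, 1111].


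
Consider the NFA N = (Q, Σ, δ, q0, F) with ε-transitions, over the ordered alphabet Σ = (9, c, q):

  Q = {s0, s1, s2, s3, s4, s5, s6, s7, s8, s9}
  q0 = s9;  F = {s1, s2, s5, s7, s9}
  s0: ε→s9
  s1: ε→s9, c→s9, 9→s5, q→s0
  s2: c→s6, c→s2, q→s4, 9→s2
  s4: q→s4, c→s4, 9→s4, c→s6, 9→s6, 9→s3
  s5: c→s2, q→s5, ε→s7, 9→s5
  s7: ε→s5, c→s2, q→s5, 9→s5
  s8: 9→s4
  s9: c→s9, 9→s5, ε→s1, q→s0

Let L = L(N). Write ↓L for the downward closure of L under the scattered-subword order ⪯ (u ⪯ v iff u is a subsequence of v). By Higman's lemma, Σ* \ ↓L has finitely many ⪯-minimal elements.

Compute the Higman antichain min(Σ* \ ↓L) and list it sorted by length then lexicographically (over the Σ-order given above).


A = [9cq].

|Q|=10, |F|=5, |δ|=28 (5 ε).
min D↑ (4 st, q0=0, F={3}): 0:9→1,c→0,q→0 1:9→1,c→2,q→1 2:9→2,c→2,q→3 3:9→3,c→3,q→3 (ε-aug+det+¬).
'9cq': run [9, 6, 4, 3] end={s3,s4,s6} ∉↓L; 3/3 del acc.
1 words, ⪯-incomp.


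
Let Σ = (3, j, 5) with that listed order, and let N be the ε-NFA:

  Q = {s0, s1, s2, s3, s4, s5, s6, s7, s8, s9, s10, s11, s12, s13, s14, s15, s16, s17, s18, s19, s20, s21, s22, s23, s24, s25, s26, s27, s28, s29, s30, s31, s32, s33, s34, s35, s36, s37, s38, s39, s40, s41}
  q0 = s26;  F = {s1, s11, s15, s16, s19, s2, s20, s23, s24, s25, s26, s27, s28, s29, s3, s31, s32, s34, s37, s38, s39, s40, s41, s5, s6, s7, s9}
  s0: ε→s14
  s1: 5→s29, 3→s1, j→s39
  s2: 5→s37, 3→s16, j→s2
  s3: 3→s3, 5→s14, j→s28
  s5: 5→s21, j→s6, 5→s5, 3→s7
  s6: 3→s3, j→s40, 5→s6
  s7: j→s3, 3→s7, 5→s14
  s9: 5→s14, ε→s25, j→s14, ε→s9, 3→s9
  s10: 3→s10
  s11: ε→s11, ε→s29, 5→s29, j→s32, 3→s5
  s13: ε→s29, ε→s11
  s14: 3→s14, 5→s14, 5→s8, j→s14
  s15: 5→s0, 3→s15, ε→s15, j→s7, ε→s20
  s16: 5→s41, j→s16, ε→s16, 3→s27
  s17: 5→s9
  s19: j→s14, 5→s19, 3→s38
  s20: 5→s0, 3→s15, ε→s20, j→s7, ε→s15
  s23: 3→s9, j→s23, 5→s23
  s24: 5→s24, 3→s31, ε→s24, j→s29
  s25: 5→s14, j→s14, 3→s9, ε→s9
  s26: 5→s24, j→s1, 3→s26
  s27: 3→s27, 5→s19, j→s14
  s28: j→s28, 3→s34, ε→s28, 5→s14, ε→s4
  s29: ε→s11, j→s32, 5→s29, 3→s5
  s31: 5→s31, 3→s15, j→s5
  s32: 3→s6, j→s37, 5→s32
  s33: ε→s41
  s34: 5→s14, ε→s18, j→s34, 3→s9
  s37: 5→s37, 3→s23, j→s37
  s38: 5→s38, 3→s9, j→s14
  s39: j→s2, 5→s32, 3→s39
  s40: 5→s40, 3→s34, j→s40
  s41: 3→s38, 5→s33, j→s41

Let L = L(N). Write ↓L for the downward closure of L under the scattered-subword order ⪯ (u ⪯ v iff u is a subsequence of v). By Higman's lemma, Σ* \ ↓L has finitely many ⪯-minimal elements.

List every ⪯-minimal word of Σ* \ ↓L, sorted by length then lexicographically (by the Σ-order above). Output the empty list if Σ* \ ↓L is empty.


A = [5335, jjj33j].

|Q|=42, |F|=27, |δ|=107 (19 ε).
min D↑ (25 st, q0=0, F={14}): 0:3→0,j→1,5→2 1:3→1,j→3,5→4 2:3→5,j→4,5→2 3:3→3,j→6,5→7 4:3→8,j→7,5→4 5:3→9,j→8,5→5 6:3→10,j→6,5→11 7:3→12,j→11,5→7 8:3→13,j→12,5→8 9:3→9,j→13,5→14 10:3→15,j→10,5→16 11:3→17,j→11,5→11 12:3→18,j→19,5→12 13:3→13,j→18,5→14 14:3→14,j→14,5→14 15:3→15,j→14,5→20 16:3→21,j→16,5→16 17:3→22,j→17,5→17 18:3→18,j→23,5→14 19:3→24,j→19,5→19 20:3→21,j→14,5→20 21:3→22,j→14,5→21 22:3→22,j→14,5→14 23:3→24,j→23,5→14 24:3→22,j→24,5→14 (ε-aug+det+¬).
'5335': N↓-sim [34, 28, 20, 13, 3] end={s0,s14,s8} — reject; 4/4 deletions ∈↓L.
'jjj33j': run [34, 28, 22, 18, 13, 7, 2] end={s14,s8} rej; 6/6 single-dels accept.
2 words, ⪯-incomp.


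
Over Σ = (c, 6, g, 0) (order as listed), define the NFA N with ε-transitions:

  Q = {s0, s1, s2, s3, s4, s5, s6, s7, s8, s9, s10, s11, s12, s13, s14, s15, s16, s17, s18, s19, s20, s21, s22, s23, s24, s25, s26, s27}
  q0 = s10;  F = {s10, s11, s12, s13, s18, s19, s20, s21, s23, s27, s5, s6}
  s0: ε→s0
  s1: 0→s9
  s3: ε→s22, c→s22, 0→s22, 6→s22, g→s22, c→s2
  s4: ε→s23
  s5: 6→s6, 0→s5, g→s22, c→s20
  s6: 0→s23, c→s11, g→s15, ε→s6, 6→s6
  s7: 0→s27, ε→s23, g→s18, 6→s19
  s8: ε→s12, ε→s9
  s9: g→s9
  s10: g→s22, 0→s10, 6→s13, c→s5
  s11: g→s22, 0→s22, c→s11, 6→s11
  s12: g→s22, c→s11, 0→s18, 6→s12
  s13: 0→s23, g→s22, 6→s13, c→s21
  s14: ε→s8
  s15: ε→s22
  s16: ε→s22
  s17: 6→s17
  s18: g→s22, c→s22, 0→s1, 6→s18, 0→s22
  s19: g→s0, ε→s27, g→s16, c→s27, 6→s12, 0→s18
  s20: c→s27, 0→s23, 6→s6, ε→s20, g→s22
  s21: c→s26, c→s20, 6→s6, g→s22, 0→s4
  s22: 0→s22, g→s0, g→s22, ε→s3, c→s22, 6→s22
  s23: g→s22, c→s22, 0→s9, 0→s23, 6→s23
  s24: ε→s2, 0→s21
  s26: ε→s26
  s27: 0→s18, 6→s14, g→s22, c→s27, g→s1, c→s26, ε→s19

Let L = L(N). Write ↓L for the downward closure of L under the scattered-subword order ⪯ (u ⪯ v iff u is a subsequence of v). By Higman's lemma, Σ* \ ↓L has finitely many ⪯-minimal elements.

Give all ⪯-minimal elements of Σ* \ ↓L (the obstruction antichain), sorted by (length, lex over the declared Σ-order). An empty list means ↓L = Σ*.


Antichain: [g, 60c, cc0c, c6c0, ccc00].

|Q|=28, |F|=12, |δ|=87 (16 ε).
min D↑ (12 st, q0=0, F={3}): 0:c→1,6→2,g→3,0→0 1:c→4,6→5,g→3,0→1 2:c→6,6→2,g→3,0→7 3:c→3,6→3,g→3,0→3 4:c→8,6→5,g→3,0→7 5:c→9,6→5,g→3,0→7 6:c→4,6→5,g→3,0→7 7:c→3,6→7,g→3,0→7 8:c→8,6→10,g→3,0→11 9:c→9,6→9,g→3,0→3 10:c→9,6→10,g→3,0→11 11:c→3,6→11,g→3,0→3 [Hopcroft].
'g': N↓-sim [24, 8] end={s0,s1,s15,s16,s2,s22,s3,s9} — reject; 1/1 deletions ∈↓L.
'60c': |S_i|=[24, 22, 9, 4] end={s0,s2,s22,s3} — reject; 3/3 del acc.
'cc0c': N↓-sim [24, 22, 19, 8, 4] end={s0,s2,s22,s3} — reject; 4/4 single-dels accept.
'c6c0': run [24, 22, 14, 5, 4] end={s0,s2,s22,s3} rej; 4/4 del acc.
'ccc00': |S_i|=[24, 22, 19, 15, 7, 6] end={s0,s1,s2,s22,s3,s9} ∉↓L; 5/5 single-dels accept.
5 minimals (antichain).


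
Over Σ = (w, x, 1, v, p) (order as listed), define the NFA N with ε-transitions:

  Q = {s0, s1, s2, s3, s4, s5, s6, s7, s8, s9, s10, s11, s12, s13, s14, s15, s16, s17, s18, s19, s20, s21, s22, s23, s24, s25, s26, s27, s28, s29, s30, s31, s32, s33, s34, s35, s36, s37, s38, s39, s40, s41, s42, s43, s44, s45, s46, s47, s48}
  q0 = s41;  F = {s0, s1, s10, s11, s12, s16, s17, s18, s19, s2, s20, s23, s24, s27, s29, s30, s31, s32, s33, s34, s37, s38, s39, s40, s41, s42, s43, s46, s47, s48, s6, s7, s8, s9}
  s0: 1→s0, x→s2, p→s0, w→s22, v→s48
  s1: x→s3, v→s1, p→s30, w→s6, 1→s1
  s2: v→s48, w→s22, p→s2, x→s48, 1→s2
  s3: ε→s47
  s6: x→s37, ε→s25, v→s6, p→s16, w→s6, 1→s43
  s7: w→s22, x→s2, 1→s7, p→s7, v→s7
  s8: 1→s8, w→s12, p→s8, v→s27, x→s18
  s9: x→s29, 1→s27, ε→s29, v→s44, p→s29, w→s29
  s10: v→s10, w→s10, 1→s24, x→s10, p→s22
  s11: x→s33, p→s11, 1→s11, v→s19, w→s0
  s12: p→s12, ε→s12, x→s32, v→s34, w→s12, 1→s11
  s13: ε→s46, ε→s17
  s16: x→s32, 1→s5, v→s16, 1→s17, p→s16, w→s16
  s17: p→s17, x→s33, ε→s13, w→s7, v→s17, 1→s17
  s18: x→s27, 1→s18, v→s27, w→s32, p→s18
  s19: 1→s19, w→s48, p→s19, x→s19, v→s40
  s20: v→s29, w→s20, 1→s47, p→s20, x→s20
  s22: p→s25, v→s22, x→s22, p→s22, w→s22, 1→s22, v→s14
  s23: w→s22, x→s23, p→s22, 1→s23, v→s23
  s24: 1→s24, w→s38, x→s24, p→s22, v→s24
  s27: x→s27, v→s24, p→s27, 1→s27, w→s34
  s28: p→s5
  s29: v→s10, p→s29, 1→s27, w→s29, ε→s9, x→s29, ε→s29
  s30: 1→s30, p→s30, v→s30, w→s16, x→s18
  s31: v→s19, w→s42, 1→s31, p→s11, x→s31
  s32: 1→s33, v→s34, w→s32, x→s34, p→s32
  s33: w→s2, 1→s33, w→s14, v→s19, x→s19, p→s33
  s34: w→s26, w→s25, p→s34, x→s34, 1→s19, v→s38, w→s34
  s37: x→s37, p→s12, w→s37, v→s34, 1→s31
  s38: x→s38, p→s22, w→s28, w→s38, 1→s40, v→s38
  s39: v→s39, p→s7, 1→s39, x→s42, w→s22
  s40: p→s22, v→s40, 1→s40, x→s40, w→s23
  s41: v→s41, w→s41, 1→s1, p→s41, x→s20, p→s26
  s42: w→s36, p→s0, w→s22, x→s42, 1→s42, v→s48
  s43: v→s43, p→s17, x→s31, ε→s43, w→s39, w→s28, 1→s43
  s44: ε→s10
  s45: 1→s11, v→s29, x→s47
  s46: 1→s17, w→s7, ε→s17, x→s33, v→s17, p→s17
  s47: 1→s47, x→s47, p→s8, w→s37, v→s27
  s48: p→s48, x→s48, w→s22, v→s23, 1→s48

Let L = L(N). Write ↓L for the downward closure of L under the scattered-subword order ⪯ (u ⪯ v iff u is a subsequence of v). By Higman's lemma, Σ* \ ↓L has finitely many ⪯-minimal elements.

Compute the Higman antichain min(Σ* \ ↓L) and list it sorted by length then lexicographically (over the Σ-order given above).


|Q|=49, |F|=34, |δ|=201 (12 ε).
min D↑ (33 st, q0=0, F={18}): 0:w→0,x→1,1→2,v→0,p→0 1:w→1,x→1,1→3,v→4,p→1 2:w→5,x→3,1→2,v→2,p→6 3:w→7,x→3,1→3,v→8,p→9 4:w→4,x→4,1→8,v→10,p→4 5:w→5,x→7,1→11,v→5,p→12 6:w→12,x→13,1→6,v→6,p→6 7:w→7,x→7,1→14,v→15,p→16 8:w→15,x→8,1→8,v→17,p→8 9:w→16,x→13,1→9,v→8,p→9 10:w→10,x→10,1→17,v→10,p→18 11:w→19,x→14,1→11,v→11,p→20 12:w→12,x→21,1→20,v→12,p→12 13:w→21,x→8,1→13,v→8,p→13 14:w→22,x→14,1→14,v→23,p→24 15:w→15,x→15,1→23,v→25,p→15 16:w→16,x→21,1→24,v→15,p→16 17:w→25,x→17,1→17,v→17,p→18 18:w→18,x→18,1→18,v→18,p→18 19:w→18,x→22,1→19,v→19,p→26 20:w→26,x→27,1→20,v→20,p→20 21:w→21,x→15,1→27,v→15,p→21 22:w→18,x→22,1→22,v→28,p→29 23:w→28,x→23,1→23,v→30,p→23 24:w→29,x→27,1→24,v→23,p→24 25:w→25,x→25,1→30,v→25,p→18 26:w→18,x→31,1→26,v→26,p→26 27:w→31,x→23,1→27,v→23,p→27 28:w→18,x→28,1→28,v→32,p→28 29:w→18,x→31,1→29,v→28,p→29 30:w→32,x→30,1→30,v→30,p→18 31:w→18,x→28,1→31,v→28,p→31 32:w→18,x→32,1→32,v→32,p→18 [Hopcroft].
'xvvp': N↓-sim [44, 33, 18, 11, 4] end={s14,s22,s25,s5} ∉↓L; 4/4 deletions ∈↓L.
'1w1ww': run [44, 38, 30, 22, 13, 4] end={s14,s22,s25,s36} ∉↓L; 5/5 single-dels accept.
'1pxxvp': |S_i|=[44, 38, 28, 18, 14, 9, 4] end={s14,s22,s25,s5} ∉↓L; 6/6 del acc.
3 obstructions.

Antichain: [xvvp, 1w1ww, 1pxxvp].


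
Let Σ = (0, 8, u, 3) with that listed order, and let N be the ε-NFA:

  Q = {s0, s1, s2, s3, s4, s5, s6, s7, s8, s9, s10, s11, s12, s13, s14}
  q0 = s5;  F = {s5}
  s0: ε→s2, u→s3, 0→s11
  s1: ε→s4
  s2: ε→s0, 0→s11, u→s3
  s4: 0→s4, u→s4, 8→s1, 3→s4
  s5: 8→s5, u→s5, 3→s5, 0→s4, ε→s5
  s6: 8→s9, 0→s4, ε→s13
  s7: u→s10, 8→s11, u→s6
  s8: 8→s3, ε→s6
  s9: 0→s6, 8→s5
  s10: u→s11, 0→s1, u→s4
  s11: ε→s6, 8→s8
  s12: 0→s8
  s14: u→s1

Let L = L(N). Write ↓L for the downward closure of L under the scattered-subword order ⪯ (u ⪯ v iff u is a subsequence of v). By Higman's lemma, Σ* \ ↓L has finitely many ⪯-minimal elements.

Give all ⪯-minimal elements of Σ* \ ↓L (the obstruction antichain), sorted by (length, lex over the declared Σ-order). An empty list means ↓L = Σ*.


min(Σ*\↓L) = [0].

|Q|=15, |F|=1, |δ|=33 (7 ε).
min D↑ (2 st, q0=0, F={1}): 0:0→1,8→0,u→0,3→0 1:0→1,8→1,u→1,3→1 (ε-aug+det+¬).
'0': run [3, 2] end={s1,s4} rej; 1/1 single-dels accept.
1 words, ⪯-incomp.
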